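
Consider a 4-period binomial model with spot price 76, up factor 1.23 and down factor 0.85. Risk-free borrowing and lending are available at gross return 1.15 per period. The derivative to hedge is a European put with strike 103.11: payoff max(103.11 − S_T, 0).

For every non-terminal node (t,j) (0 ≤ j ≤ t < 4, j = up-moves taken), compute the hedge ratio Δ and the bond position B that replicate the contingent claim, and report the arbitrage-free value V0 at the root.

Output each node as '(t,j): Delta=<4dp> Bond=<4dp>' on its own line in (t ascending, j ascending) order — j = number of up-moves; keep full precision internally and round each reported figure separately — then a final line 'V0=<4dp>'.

Under the risk-neutral measure, an up-move has probability p* = (R−d)/(u−d) = 0.7895 and values discount at R = 1.15.
Terminal payoffs: V(4,0)=63.4375, V(4,1)=45.7016, V(4,2)=20.0367, V(4,3)=0.0000, V(4,4)=0.0000
(3,0): S=46.6735. Δ = (V_up−V_dn)/(S_up−S_dn) = (45.7016−63.4375)/(57.4084−39.6725) = -1.0000. V = [p*·45.7016 + (1−p*)·63.4375]/1.15 = 42.9874. B = V − Δ·S = 89.6609.
(3,1): S=67.5393. Δ = (V_up−V_dn)/(S_up−S_dn) = (20.0367−45.7016)/(83.0733−57.4084) = -1.0000. V = [p*·20.0367 + (1−p*)·45.7016]/1.15 = 22.1216. B = V − Δ·S = 89.6609.
(3,2): S=97.7333. Δ = (V_up−V_dn)/(S_up−S_dn) = (0.0000−20.0367)/(120.2120−83.0733) = -0.5395. V = [p*·0.0000 + (1−p*)·20.0367]/1.15 = 3.6680. B = V − Δ·S = 56.3961.
(3,3): S=141.4259. Δ = (V_up−V_dn)/(S_up−S_dn) = (0.0000−0.0000)/(173.9538−120.2120) = 0.0000. V = [p*·0.0000 + (1−p*)·0.0000]/1.15 = 0.0000. B = V − Δ·S = 0.0000.
(2,0): S=54.9100. Δ = (V_up−V_dn)/(S_up−S_dn) = (22.1216−42.9874)/(67.5393−46.6735) = -1.0000. V = [p*·22.1216 + (1−p*)·42.9874]/1.15 = 23.0560. B = V − Δ·S = 77.9660.
(2,1): S=79.4580. Δ = (V_up−V_dn)/(S_up−S_dn) = (3.6680−22.1216)/(97.7333−67.5393) = -0.6112. V = [p*·3.6680 + (1−p*)·22.1216]/1.15 = 6.5678. B = V − Δ·S = 55.1297.
(2,2): S=114.9804. Δ = (V_up−V_dn)/(S_up−S_dn) = (0.0000−3.6680)/(141.4259−97.7333) = -0.0840. V = [p*·0.0000 + (1−p*)·3.6680]/1.15 = 0.6715. B = V − Δ·S = 10.3242.
(1,0): S=64.6000. Δ = (V_up−V_dn)/(S_up−S_dn) = (6.5678−23.0560)/(79.4580−54.9100) = -0.6717. V = [p*·6.5678 + (1−p*)·23.0560]/1.15 = 8.7296. B = V − Δ·S = 52.1195.
(1,1): S=93.4800. Δ = (V_up−V_dn)/(S_up−S_dn) = (0.6715−6.5678)/(114.9804−79.4580) = -0.1660. V = [p*·0.6715 + (1−p*)·6.5678]/1.15 = 1.6633. B = V − Δ·S = 17.1800.
(0,0): S=76.0000. Δ = (V_up−V_dn)/(S_up−S_dn) = (1.6633−8.7296)/(93.4800−64.6000) = -0.2447. V = [p*·1.6633 + (1−p*)·8.7296]/1.15 = 2.7400. B = V − Δ·S = 21.3353.
Each (Δ,B) replicates both successor values, so the strategy is self-financing and V0 is arbitrage-free.

(0,0): Delta=-0.2447 Bond=21.3353
(1,0): Delta=-0.6717 Bond=52.1195
(1,1): Delta=-0.1660 Bond=17.1800
(2,0): Delta=-1.0000 Bond=77.9660
(2,1): Delta=-0.6112 Bond=55.1297
(2,2): Delta=-0.0840 Bond=10.3242
(3,0): Delta=-1.0000 Bond=89.6609
(3,1): Delta=-1.0000 Bond=89.6609
(3,2): Delta=-0.5395 Bond=56.3961
(3,3): Delta=0.0000 Bond=0.0000
V0=2.7400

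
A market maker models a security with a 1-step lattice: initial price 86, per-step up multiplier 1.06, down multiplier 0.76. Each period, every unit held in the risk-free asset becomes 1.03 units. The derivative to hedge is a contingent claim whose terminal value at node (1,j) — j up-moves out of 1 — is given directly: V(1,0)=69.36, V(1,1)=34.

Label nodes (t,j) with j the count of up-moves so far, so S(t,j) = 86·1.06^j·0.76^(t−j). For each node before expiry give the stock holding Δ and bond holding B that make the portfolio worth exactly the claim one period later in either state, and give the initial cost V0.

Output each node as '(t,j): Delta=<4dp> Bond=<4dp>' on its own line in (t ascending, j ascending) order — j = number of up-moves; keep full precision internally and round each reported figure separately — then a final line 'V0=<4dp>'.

(0,0): Delta=-1.3705 Bond=154.3094
V0=36.4427

Risk-neutral probability p* = (R−d)/(u−d) = (1.03−0.76)/(1.06−0.76) = 0.9000.
Terminal values V(1,·): V(1,0)=69.3600, V(1,1)=34.0000
  t=0,j=0: stock 86.0000 → up 91.1600 (V=34.0000), down 65.3600 (V=69.3600). Price 36.4427; hedge Δ=-1.3705, bond B=154.3094.
The time-0 hedge costs 36.4427, which is the no-arbitrage price.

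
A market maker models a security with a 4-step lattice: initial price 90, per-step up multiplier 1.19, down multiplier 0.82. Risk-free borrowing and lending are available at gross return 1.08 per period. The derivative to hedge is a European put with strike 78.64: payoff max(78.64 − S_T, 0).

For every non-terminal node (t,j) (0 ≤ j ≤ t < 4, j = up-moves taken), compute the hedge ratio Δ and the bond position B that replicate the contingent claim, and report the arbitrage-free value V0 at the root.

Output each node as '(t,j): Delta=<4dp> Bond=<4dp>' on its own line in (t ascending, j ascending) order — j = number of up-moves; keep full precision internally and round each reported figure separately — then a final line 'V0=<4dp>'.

Under the risk-neutral measure, an up-move has probability p* = (R−d)/(u−d) = 0.7027 and values discount at R = 1.08.
Terminal payoffs: V(4,0)=37.9490, V(4,1)=19.5885, V(4,2)=0.0000, V(4,3)=0.0000, V(4,4)=0.0000
(3,0): S=49.6231. Δ = (V_up−V_dn)/(S_up−S_dn) = (19.5885−37.9490)/(59.0515−40.6910) = -1.0000. V = [p*·19.5885 + (1−p*)·37.9490]/1.08 = 23.1917. B = V − Δ·S = 72.8148.
(3,1): S=72.0140. Δ = (V_up−V_dn)/(S_up−S_dn) = (0.0000−19.5885)/(85.6967−59.0515) = -0.7352. V = [p*·0.0000 + (1−p*)·19.5885]/1.08 = 5.3922. B = V − Δ·S = 58.3341.
(3,2): S=104.5082. Δ = (V_up−V_dn)/(S_up−S_dn) = (0.0000−0.0000)/(124.3647−85.6967) = 0.0000. V = [p*·0.0000 + (1−p*)·0.0000]/1.08 = 0.0000. B = V − Δ·S = 0.0000.
(3,3): S=151.6643. Δ = (V_up−V_dn)/(S_up−S_dn) = (0.0000−0.0000)/(180.4805−124.3647) = 0.0000. V = [p*·0.0000 + (1−p*)·0.0000]/1.08 = 0.0000. B = V − Δ·S = 0.0000.
(2,0): S=60.5160. Δ = (V_up−V_dn)/(S_up−S_dn) = (5.3922−23.1917)/(72.0140−49.6231) = -0.7949. V = [p*·5.3922 + (1−p*)·23.1917]/1.08 = 9.8926. B = V − Δ·S = 57.9992.
(2,1): S=87.8220. Δ = (V_up−V_dn)/(S_up−S_dn) = (0.0000−5.3922)/(104.5082−72.0140) = -0.1659. V = [p*·0.0000 + (1−p*)·5.3922]/1.08 = 1.4843. B = V − Δ·S = 16.0579.
(2,2): S=127.4490. Δ = (V_up−V_dn)/(S_up−S_dn) = (0.0000−0.0000)/(151.6643−104.5082) = 0.0000. V = [p*·0.0000 + (1−p*)·0.0000]/1.08 = 0.0000. B = V − Δ·S = 0.0000.
(1,0): S=73.8000. Δ = (V_up−V_dn)/(S_up−S_dn) = (1.4843−9.8926)/(87.8220−60.5160) = -0.3079. V = [p*·1.4843 + (1−p*)·9.8926]/1.08 = 3.6890. B = V − Δ·S = 26.4139.
(1,1): S=107.1000. Δ = (V_up−V_dn)/(S_up−S_dn) = (0.0000−1.4843)/(127.4490−87.8220) = -0.0375. V = [p*·0.0000 + (1−p*)·1.4843]/1.08 = 0.4086. B = V − Δ·S = 4.4204.
(0,0): S=90.0000. Δ = (V_up−V_dn)/(S_up−S_dn) = (0.4086−3.6890)/(107.1000−73.8000) = -0.0985. V = [p*·0.4086 + (1−p*)·3.6890]/1.08 = 1.2813. B = V − Δ·S = 10.1472.
Root portfolio cost Δ·90+B reproduces V0=1.2813.

(0,0): Delta=-0.0985 Bond=10.1472
(1,0): Delta=-0.3079 Bond=26.4139
(1,1): Delta=-0.0375 Bond=4.4204
(2,0): Delta=-0.7949 Bond=57.9992
(2,1): Delta=-0.1659 Bond=16.0579
(2,2): Delta=0.0000 Bond=0.0000
(3,0): Delta=-1.0000 Bond=72.8148
(3,1): Delta=-0.7352 Bond=58.3341
(3,2): Delta=0.0000 Bond=0.0000
(3,3): Delta=0.0000 Bond=0.0000
V0=1.2813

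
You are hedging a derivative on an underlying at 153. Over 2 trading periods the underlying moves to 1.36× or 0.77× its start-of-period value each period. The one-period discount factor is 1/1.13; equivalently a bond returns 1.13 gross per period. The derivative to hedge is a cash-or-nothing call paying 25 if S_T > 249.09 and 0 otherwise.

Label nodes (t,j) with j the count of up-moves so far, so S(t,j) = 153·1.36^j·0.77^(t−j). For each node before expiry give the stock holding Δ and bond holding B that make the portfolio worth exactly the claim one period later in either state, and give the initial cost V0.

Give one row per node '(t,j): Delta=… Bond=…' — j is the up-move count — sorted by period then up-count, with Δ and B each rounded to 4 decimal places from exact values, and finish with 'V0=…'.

(0,0): Delta=0.1495 Bond=-15.5909
(1,0): Delta=0.0000 Bond=0.0000
(1,1): Delta=0.2036 Bond=-28.8736
V0=7.2893

Risk-neutral probability p* = (R−d)/(u−d) = (1.13−0.77)/(1.36−0.77) = 0.6102.
At expiry t=2: V(2,0)=0.0000, V(2,1)=0.0000, V(2,2)=25.0000
  t=1,j=0: stock 117.8100 → up 160.2216 (V=0.0000), down 90.7137 (V=0.0000). Price 0.0000; hedge Δ=0.0000, bond B=0.0000.
  t=1,j=1: stock 208.0800 → up 282.9888 (V=25.0000), down 160.2216 (V=0.0000). Price 13.4993; hedge Δ=0.2036, bond B=-28.8736.
  t=0,j=0: stock 153.0000 → up 208.0800 (V=13.4993), down 117.8100 (V=0.0000). Price 7.2893; hedge Δ=0.1495, bond B=-15.5909.
Each (Δ,B) replicates both successor values, so the strategy is self-financing and V0 is arbitrage-free.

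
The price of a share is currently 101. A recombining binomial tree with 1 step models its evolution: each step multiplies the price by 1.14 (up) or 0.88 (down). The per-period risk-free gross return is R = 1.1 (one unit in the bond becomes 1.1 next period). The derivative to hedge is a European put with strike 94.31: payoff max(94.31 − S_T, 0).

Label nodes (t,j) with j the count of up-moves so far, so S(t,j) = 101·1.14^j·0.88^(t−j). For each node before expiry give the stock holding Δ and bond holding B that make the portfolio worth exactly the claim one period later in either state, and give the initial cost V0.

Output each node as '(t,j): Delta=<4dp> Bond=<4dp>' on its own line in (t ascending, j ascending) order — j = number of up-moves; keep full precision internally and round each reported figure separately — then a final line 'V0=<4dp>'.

Under the risk-neutral measure, an up-move has probability p* = (R−d)/(u−d) = 0.8462 and values discount at R = 1.1.
At expiry t=1: V(1,0)=5.4300, V(1,1)=0.0000
(0,0): S=101.0000. Δ = (V_up−V_dn)/(S_up−S_dn) = (0.0000−5.4300)/(115.1400−88.8800) = -0.2068. V = [p*·0.0000 + (1−p*)·5.4300]/1.1 = 0.7594. B = V − Δ·S = 21.6441.
Self-financing check: at every node Δ·S+B equals the discounted successor values.

(0,0): Delta=-0.2068 Bond=21.6441
V0=0.7594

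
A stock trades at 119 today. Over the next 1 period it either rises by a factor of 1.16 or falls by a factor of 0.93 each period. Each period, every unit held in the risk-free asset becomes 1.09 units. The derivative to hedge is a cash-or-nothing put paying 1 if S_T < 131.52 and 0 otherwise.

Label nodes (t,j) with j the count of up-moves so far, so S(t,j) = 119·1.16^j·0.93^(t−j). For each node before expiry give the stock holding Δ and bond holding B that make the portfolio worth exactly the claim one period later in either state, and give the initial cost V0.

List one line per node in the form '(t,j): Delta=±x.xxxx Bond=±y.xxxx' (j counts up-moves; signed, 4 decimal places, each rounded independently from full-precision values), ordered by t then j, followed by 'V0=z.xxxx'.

(0,0): Delta=-0.0365 Bond=4.6270
V0=0.2792

Since d<R<u, set p* = (R−d)/(u−d) = 0.6957; price each node as the discounted p*-expectation of its children.
Payoff layer (t=1): V(1,0)=1.0000, V(1,1)=0.0000
  t=0,j=0: stock 119.0000 → up 138.0400 (V=0.0000), down 110.6700 (V=1.0000). Price 0.2792; hedge Δ=-0.0365, bond B=4.6270.
Check: Δ(0,0)·S0 + B(0,0) = 0.2792 = V0.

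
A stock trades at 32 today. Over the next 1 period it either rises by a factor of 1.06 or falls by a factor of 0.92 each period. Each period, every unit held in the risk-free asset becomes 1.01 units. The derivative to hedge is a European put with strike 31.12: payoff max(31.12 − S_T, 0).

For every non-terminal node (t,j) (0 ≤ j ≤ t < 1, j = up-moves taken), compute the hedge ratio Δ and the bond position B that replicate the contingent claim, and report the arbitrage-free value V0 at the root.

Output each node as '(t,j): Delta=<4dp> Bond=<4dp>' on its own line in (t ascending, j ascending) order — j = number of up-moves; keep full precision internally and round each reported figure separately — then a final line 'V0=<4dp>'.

(0,0): Delta=-0.3750 Bond=12.5941
V0=0.5941

Risk-neutral probability p* = (R−d)/(u−d) = (1.01−0.92)/(1.06−0.92) = 0.6429.
Terminal values V(1,·): V(1,0)=1.6800, V(1,1)=0.0000
Node (0,0) S=32.0000: V=(p*·0.0000+(1−p*)·1.6800)/1.01=0.5941; Δ=(0.0000−1.6800)/(33.9200−29.4400)=-0.3750; B=V−Δ·S=12.5941
Self-financing check: at every node Δ·S+B equals the discounted successor values.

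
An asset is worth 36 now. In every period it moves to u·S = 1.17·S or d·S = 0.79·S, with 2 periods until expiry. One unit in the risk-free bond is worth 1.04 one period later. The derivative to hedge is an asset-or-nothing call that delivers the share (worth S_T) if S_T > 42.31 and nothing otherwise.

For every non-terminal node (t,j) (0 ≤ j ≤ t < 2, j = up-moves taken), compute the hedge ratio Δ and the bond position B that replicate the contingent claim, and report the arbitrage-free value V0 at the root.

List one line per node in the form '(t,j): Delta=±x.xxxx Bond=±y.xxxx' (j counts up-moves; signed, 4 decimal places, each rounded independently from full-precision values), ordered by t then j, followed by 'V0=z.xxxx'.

Under the risk-neutral measure, an up-move has probability p* = (R−d)/(u−d) = 0.6579 and values discount at R = 1.04.
Terminal payoffs: V(2,0)=0.0000, V(2,1)=0.0000, V(2,2)=49.2804
Node (1,0) S=28.4400: V=(p*·0.0000+(1−p*)·0.0000)/1.04=0.0000; Δ=(0.0000−0.0000)/(33.2748−22.4676)=0.0000; B=V−Δ·S=0.0000
Node (1,1) S=42.1200: V=(p*·49.2804+(1−p*)·0.0000)/1.04=31.1743; Δ=(49.2804−0.0000)/(49.2804−33.2748)=3.0789; B=V−Δ·S=-98.5109
Node (0,0) S=36.0000: V=(p*·31.1743+(1−p*)·0.0000)/1.04=19.7206; Δ=(31.1743−0.0000)/(42.1200−28.4400)=2.2788; B=V−Δ·S=-62.3171
The time-0 hedge costs 19.7206, which is the no-arbitrage price.

(0,0): Delta=2.2788 Bond=-62.3171
(1,0): Delta=0.0000 Bond=0.0000
(1,1): Delta=3.0789 Bond=-98.5109
V0=19.7206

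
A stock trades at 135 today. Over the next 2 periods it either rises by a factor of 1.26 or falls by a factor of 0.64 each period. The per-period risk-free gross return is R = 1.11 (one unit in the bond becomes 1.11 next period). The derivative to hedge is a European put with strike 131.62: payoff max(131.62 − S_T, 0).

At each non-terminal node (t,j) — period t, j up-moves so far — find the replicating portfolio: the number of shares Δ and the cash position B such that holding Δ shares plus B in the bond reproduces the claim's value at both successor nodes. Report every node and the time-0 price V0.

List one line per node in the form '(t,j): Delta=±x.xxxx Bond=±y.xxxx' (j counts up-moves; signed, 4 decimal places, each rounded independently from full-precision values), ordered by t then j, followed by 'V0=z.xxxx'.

Risk-neutral probability p* = (R−d)/(u−d) = (1.11−0.64)/(1.26−0.64) = 0.7581.
At expiry t=2: V(2,0)=76.3240, V(2,1)=22.7560, V(2,2)=0.0000
Node (1,0) S=86.4000: V=(p*·22.7560+(1−p*)·76.3240)/1.11=32.1766; Δ=(22.7560−76.3240)/(108.8640−55.2960)=-1.0000; B=V−Δ·S=118.5766
Node (1,1) S=170.1000: V=(p*·0.0000+(1−p*)·22.7560)/1.11=4.9599; Δ=(0.0000−22.7560)/(214.3260−108.8640)=-0.2158; B=V−Δ·S=41.6631
Node (0,0) S=135.0000: V=(p*·4.9599+(1−p*)·32.1766)/1.11=10.4005; Δ=(4.9599−32.1766)/(170.1000−86.4000)=-0.3252; B=V−Δ·S=54.2984
Check: Δ(0,0)·S0 + B(0,0) = 10.4005 = V0.

(0,0): Delta=-0.3252 Bond=54.2984
(1,0): Delta=-1.0000 Bond=118.5766
(1,1): Delta=-0.2158 Bond=41.6631
V0=10.4005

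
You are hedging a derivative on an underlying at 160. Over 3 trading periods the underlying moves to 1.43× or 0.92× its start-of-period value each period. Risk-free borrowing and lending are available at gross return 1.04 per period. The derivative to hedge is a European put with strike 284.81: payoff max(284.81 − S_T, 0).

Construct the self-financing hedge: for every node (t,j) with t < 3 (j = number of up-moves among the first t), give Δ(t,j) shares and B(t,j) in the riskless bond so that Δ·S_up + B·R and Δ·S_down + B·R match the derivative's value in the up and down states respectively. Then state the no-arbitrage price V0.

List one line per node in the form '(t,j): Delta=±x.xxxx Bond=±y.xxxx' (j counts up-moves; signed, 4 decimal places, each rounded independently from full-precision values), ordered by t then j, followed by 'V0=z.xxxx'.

(0,0): Delta=-0.8293 Bond=229.8287
(1,0): Delta=-0.9512 Bond=256.9658
(1,1): Delta=-0.5744 Bond=180.7040
(2,0): Delta=-1.0000 Bond=273.8558
(2,1): Delta=-0.8491 Bond=245.7575
(2,2): Delta=0.0000 Bond=0.0000
V0=97.1441

Since d<R<u, set p* = (R−d)/(u−d) = 0.2353; price each node as the discounted p*-expectation of its children.
Terminal payoffs: V(3,0)=160.2199, V(3,1)=91.1537, V(3,2)=0.0000, V(3,3)=0.0000
(2,0): S=135.4240. Δ = (V_up−V_dn)/(S_up−S_dn) = (91.1537−160.2199)/(193.6563−124.5901) = -1.0000. V = [p*·91.1537 + (1−p*)·160.2199]/1.04 = 138.4318. B = V − Δ·S = 273.8558.
(2,1): S=210.4960. Δ = (V_up−V_dn)/(S_up−S_dn) = (0.0000−91.1537)/(301.0093−193.6563) = -0.8491. V = [p*·0.0000 + (1−p*)·91.1537]/1.04 = 67.0248. B = V − Δ·S = 245.7575.
(2,2): S=327.1840. Δ = (V_up−V_dn)/(S_up−S_dn) = (0.0000−0.0000)/(467.8731−301.0093) = 0.0000. V = [p*·0.0000 + (1−p*)·0.0000]/1.04 = 0.0000. B = V − Δ·S = 0.0000.
(1,0): S=147.2000. Δ = (V_up−V_dn)/(S_up−S_dn) = (67.0248−138.4318)/(210.4960−135.4240) = -0.9512. V = [p*·67.0248 + (1−p*)·138.4318]/1.04 = 116.9520. B = V − Δ·S = 256.9658.
(1,1): S=228.8000. Δ = (V_up−V_dn)/(S_up−S_dn) = (0.0000−67.0248)/(327.1840−210.4960) = -0.5744. V = [p*·0.0000 + (1−p*)·67.0248]/1.04 = 49.2829. B = V − Δ·S = 180.7040.
(0,0): S=160.0000. Δ = (V_up−V_dn)/(S_up−S_dn) = (49.2829−116.9520)/(228.8000−147.2000) = -0.8293. V = [p*·49.2829 + (1−p*)·116.9520]/1.04 = 97.1441. B = V − Δ·S = 229.8287.
Self-financing check: at every node Δ·S+B equals the discounted successor values.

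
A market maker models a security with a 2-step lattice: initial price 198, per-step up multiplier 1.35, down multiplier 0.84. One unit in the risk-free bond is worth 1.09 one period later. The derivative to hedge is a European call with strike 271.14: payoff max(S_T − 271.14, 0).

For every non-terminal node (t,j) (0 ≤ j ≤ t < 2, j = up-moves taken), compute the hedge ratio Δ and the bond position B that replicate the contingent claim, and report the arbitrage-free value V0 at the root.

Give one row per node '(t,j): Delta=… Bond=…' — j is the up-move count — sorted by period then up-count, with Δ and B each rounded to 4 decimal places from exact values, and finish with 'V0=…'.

No-arbitrage ⇒ martingale measure with p* = (R−d)/(u−d) = 0.4902.
Terminal payoffs: V(2,0)=0.0000, V(2,1)=0.0000, V(2,2)=89.7150
(1,0): S=166.3200. Δ = (V_up−V_dn)/(S_up−S_dn) = (0.0000−0.0000)/(224.5320−139.7088) = 0.0000. V = [p*·0.0000 + (1−p*)·0.0000]/1.09 = 0.0000. B = V − Δ·S = 0.0000.
(1,1): S=267.3000. Δ = (V_up−V_dn)/(S_up−S_dn) = (89.7150−0.0000)/(360.8550−224.5320) = 0.6581. V = [p*·89.7150 + (1−p*)·0.0000]/1.09 = 40.3467. B = V − Δ·S = -135.5650.
(0,0): S=198.0000. Δ = (V_up−V_dn)/(S_up−S_dn) = (40.3467−0.0000)/(267.3000−166.3200) = 0.3996. V = [p*·40.3467 + (1−p*)·0.0000]/1.09 = 18.1448. B = V − Δ·S = -60.9665.
Root portfolio cost Δ·198+B reproduces V0=18.1448.

(0,0): Delta=0.3996 Bond=-60.9665
(1,0): Delta=0.0000 Bond=0.0000
(1,1): Delta=0.6581 Bond=-135.5650
V0=18.1448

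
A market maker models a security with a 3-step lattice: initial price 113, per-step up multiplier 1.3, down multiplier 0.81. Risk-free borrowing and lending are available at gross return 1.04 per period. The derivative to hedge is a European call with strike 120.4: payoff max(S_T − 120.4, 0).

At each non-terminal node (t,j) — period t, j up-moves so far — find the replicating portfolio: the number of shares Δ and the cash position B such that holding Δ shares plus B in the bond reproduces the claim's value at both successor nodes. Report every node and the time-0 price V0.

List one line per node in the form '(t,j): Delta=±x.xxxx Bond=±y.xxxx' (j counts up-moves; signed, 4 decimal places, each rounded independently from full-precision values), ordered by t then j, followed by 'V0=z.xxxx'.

Under the risk-neutral measure, an up-move has probability p* = (R−d)/(u−d) = 0.4694 and values discount at R = 1.04.
Terminal payoffs: V(3,0)=0.0000, V(3,1)=0.0000, V(3,2)=34.2857, V(3,3)=127.8610
Node (2,0) S=74.1393: V=(p*·0.0000+(1−p*)·0.0000)/1.04=0.0000; Δ=(0.0000−0.0000)/(96.3811−60.0528)=0.0000; B=V−Δ·S=0.0000
Node (2,1) S=118.9890: V=(p*·34.2857+(1−p*)·0.0000)/1.04=15.4743; Δ=(34.2857−0.0000)/(154.6857−96.3811)=0.5880; B=V−Δ·S=-54.4965
Node (2,2) S=190.9700: V=(p*·127.8610+(1−p*)·34.2857)/1.04=75.2008; Δ=(127.8610−34.2857)/(248.2610−154.6857)=1.0000; B=V−Δ·S=-115.7692
Node (1,0) S=91.5300: V=(p*·15.4743+(1−p*)·0.0000)/1.04=6.9841; Δ=(15.4743−0.0000)/(118.9890−74.1393)=0.3450; B=V−Δ·S=-24.5961
Node (1,1) S=146.9000: V=(p*·75.2008+(1−p*)·15.4743)/1.04=41.8358; Δ=(75.2008−15.4743)/(190.9700−118.9890)=0.8298; B=V−Δ·S=-80.0550
Node (0,0) S=113.0000: V=(p*·41.8358+(1−p*)·6.9841)/1.04=22.4452; Δ=(41.8358−6.9841)/(146.9000−91.5300)=0.6294; B=V−Δ·S=-48.6806
Check: Δ(0,0)·S0 + B(0,0) = 22.4452 = V0.

(0,0): Delta=0.6294 Bond=-48.6806
(1,0): Delta=0.3450 Bond=-24.5961
(1,1): Delta=0.8298 Bond=-80.0550
(2,0): Delta=0.0000 Bond=0.0000
(2,1): Delta=0.5880 Bond=-54.4965
(2,2): Delta=1.0000 Bond=-115.7692
V0=22.4452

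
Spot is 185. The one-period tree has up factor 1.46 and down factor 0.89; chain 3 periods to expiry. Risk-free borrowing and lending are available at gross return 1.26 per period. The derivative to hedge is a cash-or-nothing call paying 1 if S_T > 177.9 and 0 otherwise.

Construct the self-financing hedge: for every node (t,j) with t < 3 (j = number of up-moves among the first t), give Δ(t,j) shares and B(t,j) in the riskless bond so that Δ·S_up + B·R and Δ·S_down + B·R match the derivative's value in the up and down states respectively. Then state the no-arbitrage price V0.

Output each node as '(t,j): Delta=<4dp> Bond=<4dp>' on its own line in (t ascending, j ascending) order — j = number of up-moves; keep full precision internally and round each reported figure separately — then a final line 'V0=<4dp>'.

(0,0): Delta=0.0007 Bond=0.3423
(1,0): Delta=0.0030 Bond=0.0638
(1,1): Delta=0.0000 Bond=0.6299
(2,0): Delta=0.0120 Bond=-1.2392
(2,1): Delta=0.0000 Bond=0.7937
(2,2): Delta=0.0000 Bond=0.7937
V0=0.4783

Under the risk-neutral measure, an up-move has probability p* = (R−d)/(u−d) = 0.6491 and values discount at R = 1.26.
Payoff layer (t=3): V(3,0)=0.0000, V(3,1)=1.0000, V(3,2)=1.0000, V(3,3)=1.0000
Node (2,0) S=146.5385: V=(p*·1.0000+(1−p*)·0.0000)/1.26=0.5152; Δ=(1.0000−0.0000)/(213.9462−130.4193)=0.0120; B=V−Δ·S=-1.2392
Node (2,1) S=240.3890: V=(p*·1.0000+(1−p*)·1.0000)/1.26=0.7937; Δ=(1.0000−1.0000)/(350.9679−213.9462)=0.0000; B=V−Δ·S=0.7937
Node (2,2) S=394.3460: V=(p*·1.0000+(1−p*)·1.0000)/1.26=0.7937; Δ=(1.0000−1.0000)/(575.7452−350.9679)=0.0000; B=V−Δ·S=0.7937
Node (1,0) S=164.6500: V=(p*·0.7937+(1−p*)·0.5152)/1.26=0.5523; Δ=(0.7937−0.5152)/(240.3890−146.5385)=0.0030; B=V−Δ·S=0.0638
Node (1,1) S=270.1000: V=(p*·0.7937+(1−p*)·0.7937)/1.26=0.6299; Δ=(0.7937−0.7937)/(394.3460−240.3890)=0.0000; B=V−Δ·S=0.6299
Node (0,0) S=185.0000: V=(p*·0.6299+(1−p*)·0.5523)/1.26=0.4783; Δ=(0.6299−0.5523)/(270.1000−164.6500)=0.0007; B=V−Δ·S=0.3423
Root portfolio cost Δ·185+B reproduces V0=0.4783.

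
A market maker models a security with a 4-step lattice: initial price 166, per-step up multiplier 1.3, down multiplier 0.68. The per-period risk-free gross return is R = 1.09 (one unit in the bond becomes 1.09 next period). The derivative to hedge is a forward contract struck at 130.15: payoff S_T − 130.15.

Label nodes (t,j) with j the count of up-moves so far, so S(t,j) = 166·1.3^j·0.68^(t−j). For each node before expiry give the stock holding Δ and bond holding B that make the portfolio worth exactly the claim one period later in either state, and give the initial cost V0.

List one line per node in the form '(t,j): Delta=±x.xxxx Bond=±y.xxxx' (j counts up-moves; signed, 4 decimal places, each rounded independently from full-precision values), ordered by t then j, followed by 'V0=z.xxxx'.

(0,0): Delta=1.0000 Bond=-92.2015
(1,0): Delta=1.0000 Bond=-100.4997
(1,1): Delta=1.0000 Bond=-100.4997
(2,0): Delta=1.0000 Bond=-109.5447
(2,1): Delta=1.0000 Bond=-109.5447
(2,2): Delta=1.0000 Bond=-109.5447
(3,0): Delta=1.0000 Bond=-119.4037
(3,1): Delta=1.0000 Bond=-119.4037
(3,2): Delta=1.0000 Bond=-119.4037
(3,3): Delta=1.0000 Bond=-119.4037
V0=73.7985

No-arbitrage ⇒ martingale measure with p* = (R−d)/(u−d) = 0.6613.
Terminal values V(4,·): V(4,0)=-94.6569, V(4,1)=-62.2956, V(4,2)=-0.4283, V(4,3)=117.8474, V(4,4)=343.9626
  t=3,j=0: stock 52.1957 → up 67.8544 (V=-62.2956), down 35.4931 (V=-94.6569). Price -67.2080; hedge Δ=1.0000, bond B=-119.4037.
  t=3,j=1: stock 99.7859 → up 129.7217 (V=-0.4283), down 67.8544 (V=-62.2956). Price -19.6177; hedge Δ=1.0000, bond B=-119.4037.
  t=3,j=2: stock 190.7672 → up 247.9974 (V=117.8474), down 129.7217 (V=-0.4283). Price 71.3635; hedge Δ=1.0000, bond B=-119.4037.
  t=3,j=3: stock 364.7020 → up 474.1126 (V=343.9626), down 247.9974 (V=117.8474). Price 245.2983; hedge Δ=1.0000, bond B=-119.4037.
  t=2,j=0: stock 76.7584 → up 99.7859 (V=-19.6177), down 52.1957 (V=-67.2080). Price -32.7863; hedge Δ=1.0000, bond B=-109.5447.
  t=2,j=1: stock 146.7440 → up 190.7672 (V=71.3635), down 99.7859 (V=-19.6177). Price 37.1993; hedge Δ=1.0000, bond B=-109.5447.
  t=2,j=2: stock 280.5400 → up 364.7020 (V=245.2983), down 190.7672 (V=71.3635). Price 170.9953; hedge Δ=1.0000, bond B=-109.5447.
  t=1,j=0: stock 112.8800 → up 146.7440 (V=37.1993), down 76.7584 (V=-32.7863). Price 12.3803; hedge Δ=1.0000, bond B=-100.4997.
  t=1,j=1: stock 215.8000 → up 280.5400 (V=170.9953), down 146.7440 (V=37.1993). Price 115.3003; hedge Δ=1.0000, bond B=-100.4997.
  t=0,j=0: stock 166.0000 → up 215.8000 (V=115.3003), down 112.8800 (V=12.3803). Price 73.7985; hedge Δ=1.0000, bond B=-92.2015.
Check: Δ(0,0)·S0 + B(0,0) = 73.7985 = V0.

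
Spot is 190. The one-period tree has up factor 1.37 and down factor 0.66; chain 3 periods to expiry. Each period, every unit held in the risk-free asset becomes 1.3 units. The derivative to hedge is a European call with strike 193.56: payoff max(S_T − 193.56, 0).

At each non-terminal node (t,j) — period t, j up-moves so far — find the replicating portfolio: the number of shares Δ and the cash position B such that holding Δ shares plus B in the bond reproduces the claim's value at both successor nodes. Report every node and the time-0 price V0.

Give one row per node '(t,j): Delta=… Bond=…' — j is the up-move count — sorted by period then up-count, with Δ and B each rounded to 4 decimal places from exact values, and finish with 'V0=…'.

Risk-neutral probability p* = (R−d)/(u−d) = (1.3−0.66)/(1.37−0.66) = 0.9014.
Terminal payoffs: V(3,0)=0.0000, V(3,1)=0.0000, V(3,2)=41.8033, V(3,3)=294.9971
Node (2,0) S=82.7640: V=(p*·0.0000+(1−p*)·0.0000)/1.3=0.0000; Δ=(0.0000−0.0000)/(113.3867−54.6242)=0.0000; B=V−Δ·S=0.0000
Node (2,1) S=171.7980: V=(p*·41.8033+(1−p*)·0.0000)/1.3=28.9860; Δ=(41.8033−0.0000)/(235.3633−113.3867)=0.3427; B=V−Δ·S=-29.8918
Node (2,2) S=356.6110: V=(p*·294.9971+(1−p*)·41.8033)/1.3=207.7187; Δ=(294.9971−41.8033)/(488.5571−235.3633)=1.0000; B=V−Δ·S=-148.8923
Node (1,0) S=125.4000: V=(p*·28.9860+(1−p*)·0.0000)/1.3=20.0986; Δ=(28.9860−0.0000)/(171.7980−82.7640)=0.3256; B=V−Δ·S=-20.7267
Node (1,1) S=260.3000: V=(p*·207.7187+(1−p*)·28.9860)/1.3=146.2286; Δ=(207.7187−28.9860)/(356.6110−171.7980)=0.9671; B=V−Δ·S=-105.5076
Node (0,0) S=190.0000: V=(p*·146.2286+(1−p*)·20.0986)/1.3=102.9179; Δ=(146.2286−20.0986)/(260.3000−125.4000)=0.9350; B=V−Δ·S=-74.7299
Root portfolio cost Δ·190+B reproduces V0=102.9179.

(0,0): Delta=0.9350 Bond=-74.7299
(1,0): Delta=0.3256 Bond=-20.7267
(1,1): Delta=0.9671 Bond=-105.5076
(2,0): Delta=0.0000 Bond=0.0000
(2,1): Delta=0.3427 Bond=-29.8918
(2,2): Delta=1.0000 Bond=-148.8923
V0=102.9179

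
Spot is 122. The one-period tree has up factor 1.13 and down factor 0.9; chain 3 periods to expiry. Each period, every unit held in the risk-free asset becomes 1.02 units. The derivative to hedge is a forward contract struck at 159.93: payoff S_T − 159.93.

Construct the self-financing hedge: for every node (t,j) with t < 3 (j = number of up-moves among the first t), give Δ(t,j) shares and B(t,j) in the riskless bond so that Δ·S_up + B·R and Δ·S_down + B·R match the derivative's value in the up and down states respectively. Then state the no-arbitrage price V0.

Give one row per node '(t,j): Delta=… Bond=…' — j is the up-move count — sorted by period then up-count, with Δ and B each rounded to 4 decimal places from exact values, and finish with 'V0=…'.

The replicating-portfolio and risk-neutral prices coincide; use p* = (1.02−0.9)/(1.13−0.9) = 0.5217 for the latter.
Terminal payoffs: V(3,0)=-70.9920, V(3,1)=-48.2634, V(3,2)=-19.7264, V(3,3)=16.1034
  t=2,j=0: stock 98.8200 → up 111.6666 (V=-48.2634), down 88.9380 (V=-70.9920). Price -57.9741; hedge Δ=1.0000, bond B=-156.7941.
  t=2,j=1: stock 124.0740 → up 140.2036 (V=-19.7264), down 111.6666 (V=-48.2634). Price -32.7201; hedge Δ=1.0000, bond B=-156.7941.
  t=2,j=2: stock 155.7818 → up 176.0334 (V=16.1034), down 140.2036 (V=-19.7264). Price -1.0123; hedge Δ=1.0000, bond B=-156.7941.
  t=1,j=0: stock 109.8000 → up 124.0740 (V=-32.7201), down 98.8200 (V=-57.9741). Price -43.9197; hedge Δ=1.0000, bond B=-153.7197.
  t=1,j=1: stock 137.8600 → up 155.7818 (V=-1.0123), down 124.0740 (V=-32.7201). Price -15.8597; hedge Δ=1.0000, bond B=-153.7197.
  t=0,j=0: stock 122.0000 → up 137.8600 (V=-15.8597), down 109.8000 (V=-43.9197). Price -28.7056; hedge Δ=1.0000, bond B=-150.7056.
Each (Δ,B) replicates both successor values, so the strategy is self-financing and V0 is arbitrage-free.

(0,0): Delta=1.0000 Bond=-150.7056
(1,0): Delta=1.0000 Bond=-153.7197
(1,1): Delta=1.0000 Bond=-153.7197
(2,0): Delta=1.0000 Bond=-156.7941
(2,1): Delta=1.0000 Bond=-156.7941
(2,2): Delta=1.0000 Bond=-156.7941
V0=-28.7056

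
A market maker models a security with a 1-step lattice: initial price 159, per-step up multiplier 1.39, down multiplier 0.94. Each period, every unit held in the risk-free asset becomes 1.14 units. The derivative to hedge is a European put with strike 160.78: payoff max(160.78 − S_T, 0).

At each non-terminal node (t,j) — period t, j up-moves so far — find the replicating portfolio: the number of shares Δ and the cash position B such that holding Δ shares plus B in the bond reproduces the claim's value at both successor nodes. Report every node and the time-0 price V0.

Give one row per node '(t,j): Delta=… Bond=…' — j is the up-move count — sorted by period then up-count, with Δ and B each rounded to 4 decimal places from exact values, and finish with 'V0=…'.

(0,0): Delta=-0.1582 Bond=30.6721
V0=5.5166

The replicating-portfolio and risk-neutral prices coincide; use p* = (1.14−0.94)/(1.39−0.94) = 0.4444 for the latter.
Payoff layer (t=1): V(1,0)=11.3200, V(1,1)=0.0000
Node (0,0) S=159.0000: V=(p*·0.0000+(1−p*)·11.3200)/1.14=5.5166; Δ=(0.0000−11.3200)/(221.0100−149.4600)=-0.1582; B=V−Δ·S=30.6721
Self-financing check: at every node Δ·S+B equals the discounted successor values.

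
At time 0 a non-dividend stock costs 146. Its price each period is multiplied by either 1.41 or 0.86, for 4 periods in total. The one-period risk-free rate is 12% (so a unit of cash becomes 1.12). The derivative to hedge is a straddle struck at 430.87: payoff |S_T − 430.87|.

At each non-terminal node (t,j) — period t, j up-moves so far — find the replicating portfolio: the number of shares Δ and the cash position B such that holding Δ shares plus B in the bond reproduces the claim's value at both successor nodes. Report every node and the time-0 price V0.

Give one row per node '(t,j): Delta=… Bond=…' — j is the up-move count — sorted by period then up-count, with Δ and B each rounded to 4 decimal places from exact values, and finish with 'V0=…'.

(0,0): Delta=-0.7262 Bond=243.1301
(1,0): Delta=-1.0000 Bond=306.6848
(1,1): Delta=-0.5399 Bond=233.9598
(2,0): Delta=-1.0000 Bond=343.4869
(2,1): Delta=-1.0000 Bond=343.4869
(2,2): Delta=-0.2269 Bond=171.1847
(3,0): Delta=-1.0000 Bond=384.7054
(3,1): Delta=-1.0000 Bond=384.7054
(3,2): Delta=-1.0000 Bond=384.7054
(3,3): Delta=0.2990 Bond=-23.5184
V0=137.1057

Risk-neutral probability p* = (R−d)/(u−d) = (1.12−0.86)/(1.41−0.86) = 0.4727.
At expiry t=4: V(4,0)=351.0068, V(4,1)=299.9315, V(4,2)=216.1918, V(4,3)=78.8976, V(4,4)=146.2011
(3,0): S=92.8642. Δ = (V_up−V_dn)/(S_up−S_dn) = (299.9315−351.0068)/(130.9385−79.8632) = -1.0000. V = [p*·299.9315 + (1−p*)·351.0068]/1.12 = 291.8412. B = V − Δ·S = 384.7054.
(3,1): S=152.2541. Δ = (V_up−V_dn)/(S_up−S_dn) = (216.1918−299.9315)/(214.6782−130.9385) = -1.0000. V = [p*·216.1918 + (1−p*)·299.9315]/1.12 = 232.4513. B = V − Δ·S = 384.7054.
(3,2): S=249.6258. Δ = (V_up−V_dn)/(S_up−S_dn) = (78.8976−216.1918)/(351.9724−214.6782) = -1.0000. V = [p*·78.8976 + (1−p*)·216.1918]/1.12 = 135.0795. B = V − Δ·S = 384.7054.
(3,3): S=409.2703. Δ = (V_up−V_dn)/(S_up−S_dn) = (146.2011−78.8976)/(577.0711−351.9724) = 0.2990. V = [p*·146.2011 + (1−p*)·78.8976]/1.12 = 98.8516. B = V − Δ·S = -23.5184.
(2,0): S=107.9816. Δ = (V_up−V_dn)/(S_up−S_dn) = (232.4513−291.8412)/(152.2541−92.8642) = -1.0000. V = [p*·232.4513 + (1−p*)·291.8412]/1.12 = 235.5053. B = V − Δ·S = 343.4869.
(2,1): S=177.0396. Δ = (V_up−V_dn)/(S_up−S_dn) = (135.0795−232.4513)/(249.6258−152.2541) = -1.0000. V = [p*·135.0795 + (1−p*)·232.4513]/1.12 = 166.4473. B = V − Δ·S = 343.4869.
(2,2): S=290.2626. Δ = (V_up−V_dn)/(S_up−S_dn) = (98.8516−135.0795)/(409.2703−249.6258) = -0.2269. V = [p*·98.8516 + (1−p*)·135.0795]/1.12 = 105.3157. B = V − Δ·S = 171.1847.
(1,0): S=125.5600. Δ = (V_up−V_dn)/(S_up−S_dn) = (166.4473−235.5053)/(177.0396−107.9816) = -1.0000. V = [p*·166.4473 + (1−p*)·235.5053]/1.12 = 181.1248. B = V − Δ·S = 306.6848.
(1,1): S=205.8600. Δ = (V_up−V_dn)/(S_up−S_dn) = (105.3157−166.4473)/(290.2626−177.0396) = -0.5399. V = [p*·105.3157 + (1−p*)·166.4473]/1.12 = 122.8114. B = V − Δ·S = 233.9598.
(0,0): S=146.0000. Δ = (V_up−V_dn)/(S_up−S_dn) = (122.8114−181.1248)/(205.8600−125.5600) = -0.7262. V = [p*·122.8114 + (1−p*)·181.1248]/1.12 = 137.1057. B = V − Δ·S = 243.1301.
Each (Δ,B) replicates both successor values, so the strategy is self-financing and V0 is arbitrage-free.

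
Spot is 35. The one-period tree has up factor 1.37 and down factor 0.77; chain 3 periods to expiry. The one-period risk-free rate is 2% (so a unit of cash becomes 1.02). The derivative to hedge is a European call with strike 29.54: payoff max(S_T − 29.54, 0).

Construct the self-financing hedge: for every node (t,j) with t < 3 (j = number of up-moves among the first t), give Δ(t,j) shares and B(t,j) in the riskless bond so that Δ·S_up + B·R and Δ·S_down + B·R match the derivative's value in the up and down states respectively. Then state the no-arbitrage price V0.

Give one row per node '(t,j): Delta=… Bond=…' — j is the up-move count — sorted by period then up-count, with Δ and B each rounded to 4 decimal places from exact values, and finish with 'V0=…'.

(0,0): Delta=0.7814 Bond=-17.2027
(1,0): Delta=0.5316 Bond=-10.8149
(1,1): Delta=0.9779 Bond=-26.9713
(2,0): Delta=0.0000 Bond=0.0000
(2,1): Delta=0.9499 Bond=-26.4750
(2,2): Delta=1.0000 Bond=-28.9608
V0=10.1455

Risk-neutral probability p* = (R−d)/(u−d) = (1.02−0.77)/(1.37−0.77) = 0.4167.
Terminal payoffs: V(3,0)=0.0000, V(3,1)=0.0000, V(3,2)=21.0425, V(3,3)=60.4574
(2,0): S=20.7515. Δ = (V_up−V_dn)/(S_up−S_dn) = (0.0000−0.0000)/(28.4296−15.9787) = 0.0000. V = [p*·0.0000 + (1−p*)·0.0000]/1.02 = 0.0000. B = V − Δ·S = 0.0000.
(2,1): S=36.9215. Δ = (V_up−V_dn)/(S_up−S_dn) = (21.0425−0.0000)/(50.5825−28.4296) = 0.9499. V = [p*·21.0425 + (1−p*)·0.0000]/1.02 = 8.5958. B = V − Δ·S = -26.4750.
(2,2): S=65.6915. Δ = (V_up−V_dn)/(S_up−S_dn) = (60.4574−21.0425)/(89.9974−50.5825) = 1.0000. V = [p*·60.4574 + (1−p*)·21.0425]/1.02 = 36.7307. B = V − Δ·S = -28.9608.
(1,0): S=26.9500. Δ = (V_up−V_dn)/(S_up−S_dn) = (8.5958−0.0000)/(36.9215−20.7515) = 0.5316. V = [p*·8.5958 + (1−p*)·0.0000]/1.02 = 3.5113. B = V − Δ·S = -10.8149.
(1,1): S=47.9500. Δ = (V_up−V_dn)/(S_up−S_dn) = (36.7307−8.5958)/(65.6915−36.9215) = 0.9779. V = [p*·36.7307 + (1−p*)·8.5958]/1.02 = 19.9203. B = V − Δ·S = -26.9713.
(0,0): S=35.0000. Δ = (V_up−V_dn)/(S_up−S_dn) = (19.9203−3.5113)/(47.9500−26.9500) = 0.7814. V = [p*·19.9203 + (1−p*)·3.5113]/1.02 = 10.1455. B = V − Δ·S = -17.2027.
Self-financing check: at every node Δ·S+B equals the discounted successor values.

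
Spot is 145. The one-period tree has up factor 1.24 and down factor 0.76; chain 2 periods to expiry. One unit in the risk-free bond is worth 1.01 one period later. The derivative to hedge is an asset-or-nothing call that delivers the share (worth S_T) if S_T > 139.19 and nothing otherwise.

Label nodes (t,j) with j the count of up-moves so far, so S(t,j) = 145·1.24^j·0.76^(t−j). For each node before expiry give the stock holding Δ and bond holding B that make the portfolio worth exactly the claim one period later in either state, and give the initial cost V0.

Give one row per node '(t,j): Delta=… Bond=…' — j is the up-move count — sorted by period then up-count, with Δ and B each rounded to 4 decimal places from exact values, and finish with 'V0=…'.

(0,0): Delta=1.6519 Bond=-180.2353
(1,0): Delta=0.0000 Bond=0.0000
(1,1): Delta=2.5833 Bond=-349.5122
V0=59.2879

Under the risk-neutral measure, an up-move has probability p* = (R−d)/(u−d) = 0.5208 and values discount at R = 1.01.
Payoff layer (t=2): V(2,0)=0.0000, V(2,1)=0.0000, V(2,2)=222.9520
  t=1,j=0: stock 110.2000 → up 136.6480 (V=0.0000), down 83.7520 (V=0.0000). Price 0.0000; hedge Δ=0.0000, bond B=0.0000.
  t=1,j=1: stock 179.8000 → up 222.9520 (V=222.9520), down 136.6480 (V=0.0000). Price 114.9711; hedge Δ=2.5833, bond B=-349.5122.
  t=0,j=0: stock 145.0000 → up 179.8000 (V=114.9711), down 110.2000 (V=0.0000). Price 59.2879; hedge Δ=1.6519, bond B=-180.2353.
The time-0 hedge costs 59.2879, which is the no-arbitrage price.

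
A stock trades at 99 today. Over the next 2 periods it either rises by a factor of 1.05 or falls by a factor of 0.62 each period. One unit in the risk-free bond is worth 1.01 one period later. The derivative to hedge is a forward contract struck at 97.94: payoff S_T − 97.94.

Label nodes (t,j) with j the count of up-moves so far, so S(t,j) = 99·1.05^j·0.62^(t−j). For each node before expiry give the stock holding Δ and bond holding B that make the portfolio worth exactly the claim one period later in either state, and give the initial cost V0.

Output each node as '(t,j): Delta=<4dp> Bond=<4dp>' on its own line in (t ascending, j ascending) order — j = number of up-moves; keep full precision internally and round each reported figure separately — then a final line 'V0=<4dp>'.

(0,0): Delta=1.0000 Bond=-96.0102
(1,0): Delta=1.0000 Bond=-96.9703
(1,1): Delta=1.0000 Bond=-96.9703
V0=2.9898

The replicating-portfolio and risk-neutral prices coincide; use p* = (1.01−0.62)/(1.05−0.62) = 0.9070 for the latter.
Terminal payoffs: V(2,0)=-59.8844, V(2,1)=-33.4910, V(2,2)=11.2075
Node (1,0) S=61.3800: V=(p*·-33.4910+(1−p*)·-59.8844)/1.01=-35.5903; Δ=(-33.4910−-59.8844)/(64.4490−38.0556)=1.0000; B=V−Δ·S=-96.9703
Node (1,1) S=103.9500: V=(p*·11.2075+(1−p*)·-33.4910)/1.01=6.9797; Δ=(11.2075−-33.4910)/(109.1475−64.4490)=1.0000; B=V−Δ·S=-96.9703
Node (0,0) S=99.0000: V=(p*·6.9797+(1−p*)·-35.5903)/1.01=2.9898; Δ=(6.9797−-35.5903)/(103.9500−61.3800)=1.0000; B=V−Δ·S=-96.0102
Each (Δ,B) replicates both successor values, so the strategy is self-financing and V0 is arbitrage-free.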